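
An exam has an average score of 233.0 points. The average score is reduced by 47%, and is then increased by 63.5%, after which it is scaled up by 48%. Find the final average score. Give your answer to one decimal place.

Apply the 47% decrease: 233.0 × 0.53 = 123.49.
63.5% increase: 123.49 × 1.635 = 201.90615.
Apply the 48% increase: 201.90615 × 1.48 = 298.821102 ≈ 298.8.

298.8 points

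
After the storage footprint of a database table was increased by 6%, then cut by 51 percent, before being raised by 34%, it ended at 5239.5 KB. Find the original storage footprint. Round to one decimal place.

The overall multiplier applied was 1.06 × 0.49 × 1.34 = 0.695996.
So the original storage footprint was 5239.5 ÷ 0.695996 ≈ 7528.1 KB.

7528.1 KB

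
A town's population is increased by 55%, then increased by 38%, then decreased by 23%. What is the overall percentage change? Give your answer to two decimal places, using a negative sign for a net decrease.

The combined multiplier is 1.55 × 1.38 × 0.77 = 1.64703.
That corresponds to an increase of 64.70%.

64.70%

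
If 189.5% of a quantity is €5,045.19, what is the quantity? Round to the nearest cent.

€5,045.19 ÷ 1.895 ≈ €2,662.37.

€2,662.37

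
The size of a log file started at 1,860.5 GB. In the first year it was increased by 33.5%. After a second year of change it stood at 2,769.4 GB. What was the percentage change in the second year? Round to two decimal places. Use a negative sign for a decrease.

11.50%

After the first year: 1,860.5 × 1.335 = 2483.7675.
Second-year multiplier: 2,769.4 ÷ 2483.7675 ≈ 1.115.
That is a change of 11.50%.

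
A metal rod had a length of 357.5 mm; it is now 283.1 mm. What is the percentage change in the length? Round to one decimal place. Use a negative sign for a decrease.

Change: 283.1 − 357.5 = -74.4.
Relative to the original: -74.4 ÷ 357.5 ≈ -20.8%.

-20.8%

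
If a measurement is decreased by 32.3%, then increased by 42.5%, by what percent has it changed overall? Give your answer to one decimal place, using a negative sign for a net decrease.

-3.5%

The combined multiplier is 0.677 × 1.425 = 0.964725.
That corresponds to a decrease of 3.5%.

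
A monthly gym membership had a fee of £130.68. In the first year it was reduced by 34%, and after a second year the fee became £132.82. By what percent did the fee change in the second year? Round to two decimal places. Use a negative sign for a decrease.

54.00%

After the first year: £130.68 × 0.66 = £86.2488.
Second-year multiplier: £132.82 ÷ £86.2488 ≈ 1.539963.
That is a change of 54.00%.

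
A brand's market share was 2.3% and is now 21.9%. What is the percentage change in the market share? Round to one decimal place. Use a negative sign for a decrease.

852.2%

The change is 21.9 − 2.3 = 19.6 percentage points.
Relative to the original 2.3%, that is 19.6 ÷ 2.3 ≈ 852.2%.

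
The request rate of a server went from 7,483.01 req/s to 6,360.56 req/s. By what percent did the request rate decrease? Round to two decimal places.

15.00%

Change: 6,360.56 − 7,483.01 = -1,122.45.
Relative to the original: -1,122.45 ÷ 7,483.01 ≈ -15.00%.
So the request rate decreased by 15.00%.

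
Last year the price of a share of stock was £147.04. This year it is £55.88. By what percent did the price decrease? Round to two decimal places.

Change: £55.88 − £147.04 = -£91.16.
Relative to the original: -£91.16 ÷ £147.04 ≈ -62.00%.
So the price decreased by 62.00%.

62.00%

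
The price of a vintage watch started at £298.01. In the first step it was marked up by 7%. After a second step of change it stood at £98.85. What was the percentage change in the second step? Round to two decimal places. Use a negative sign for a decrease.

-69.00%

After the first step: £298.01 × 1.07 = £318.8707.
Second-step multiplier: £98.85 ÷ £318.8707 ≈ 0.31.
That is a change of -69.00%.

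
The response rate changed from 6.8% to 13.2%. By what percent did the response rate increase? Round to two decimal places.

The change is 13.2 − 6.8 = 6.4 percentage points.
Relative to the original 6.8%, that is 6.4 ÷ 6.8 ≈ 94.12%.
So the response rate rose by 94.12%.

94.12%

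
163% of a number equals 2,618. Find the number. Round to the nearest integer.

2,618 ÷ 1.63 ≈ 1,606.

1,606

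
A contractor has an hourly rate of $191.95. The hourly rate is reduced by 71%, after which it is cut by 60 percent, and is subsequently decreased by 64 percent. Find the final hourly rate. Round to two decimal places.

Each change multiplies by a factor: 0.29 × 0.4 × 0.36 = 0.04176.
$191.95 × 0.04176 = $8.015832 ≈ $8.02.

$8.02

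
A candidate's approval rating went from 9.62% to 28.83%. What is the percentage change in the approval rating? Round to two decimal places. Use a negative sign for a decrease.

199.69%

The change is 28.83 − 9.62 = 19.21 percentage points.
Relative to the original 9.62%, that is 19.21 ÷ 9.62 ≈ 199.69%.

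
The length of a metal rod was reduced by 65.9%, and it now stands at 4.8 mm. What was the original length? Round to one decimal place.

14.1 mm

The overall multiplier applied was 0.341.
So the original length was 4.8 ÷ 0.341 ≈ 14.1 mm.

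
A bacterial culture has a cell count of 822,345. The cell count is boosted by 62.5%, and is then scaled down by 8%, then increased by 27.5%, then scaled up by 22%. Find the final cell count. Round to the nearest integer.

Apply the 62.5% increase: 822,345 × 1.625 = 1336310.625.
After the 8% decrease: 1336310.625 × 0.92 = 1229405.775.
Apply the 27.5% increase: 1229405.775 × 1.275 = 1567492.363125.
After the 22% increase: 1567492.363125 × 1.22 = 1912340.6830125 ≈ 1,912,341.

1,912,341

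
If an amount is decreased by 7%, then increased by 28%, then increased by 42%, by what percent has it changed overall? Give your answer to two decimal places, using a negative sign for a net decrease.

69.04%

A 7% decrease multiplies by 0.93.
Then a 28% increase: 0.93 × 1.28 = 1.1904.
Then a 42% increase: 1.1904 × 1.42 = 1.690368.
Overall factor 1.690368, i.e. 69.04%.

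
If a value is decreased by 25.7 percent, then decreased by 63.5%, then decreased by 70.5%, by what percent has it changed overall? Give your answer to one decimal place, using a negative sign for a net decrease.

A 25.7% decrease multiplies by 0.743.
Then a 63.5% decrease: 0.743 × 0.365 = 0.271195.
Then a 70.5% decrease: 0.271195 × 0.295 = 0.080002525.
Overall factor 0.080002525, i.e. -92.0%.

-92.0%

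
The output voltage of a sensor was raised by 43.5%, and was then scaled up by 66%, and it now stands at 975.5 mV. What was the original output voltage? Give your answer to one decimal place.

409.5 mV

Undoing the 66% increase: 975.5 ÷ 1.66 ≈ 587.650602.
Undoing the 43.5% increase: 587.650602 ÷ 1.435 ≈ 409.5 mV.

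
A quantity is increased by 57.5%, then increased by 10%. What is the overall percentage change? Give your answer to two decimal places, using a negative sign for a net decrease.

A 57.5% increase multiplies by 1.575.
Then a 10% increase: 1.575 × 1.1 = 1.7325.
Overall factor 1.7325, i.e. 73.25%.

73.25%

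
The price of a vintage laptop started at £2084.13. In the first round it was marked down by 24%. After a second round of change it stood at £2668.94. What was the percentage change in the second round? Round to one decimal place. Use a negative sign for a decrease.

68.5%

After the first round: £2084.13 × 0.76 = £1583.9388.
Second-round multiplier: £2668.94 ÷ £1583.9388 ≈ 1.685.
That is a change of 68.5%.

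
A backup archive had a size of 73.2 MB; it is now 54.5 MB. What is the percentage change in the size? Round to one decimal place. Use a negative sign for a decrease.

-25.5%

Change: 54.5 − 73.2 = -18.7.
Relative to the original: -18.7 ÷ 73.2 ≈ -25.5%.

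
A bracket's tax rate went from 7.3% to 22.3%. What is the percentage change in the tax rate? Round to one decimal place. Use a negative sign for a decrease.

The change is 22.3 − 7.3 = 15.0 percentage points.
Relative to the original 7.3%, that is 15.0 ÷ 7.3 ≈ 205.5%.

205.5%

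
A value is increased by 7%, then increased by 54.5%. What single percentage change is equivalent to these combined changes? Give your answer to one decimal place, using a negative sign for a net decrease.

A 7% increase multiplies by 1.07.
Then a 54.5% increase: 1.07 × 1.545 = 1.65315.
Overall factor 1.65315, i.e. 65.3%.

65.3%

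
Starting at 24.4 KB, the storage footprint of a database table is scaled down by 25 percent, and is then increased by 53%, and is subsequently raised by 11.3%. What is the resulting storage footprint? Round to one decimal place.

After the 25% decrease: 24.4 × 0.75 = 18.3.
Apply the 53% increase: 18.3 × 1.53 = 27.999.
Apply the 11.3% increase: 27.999 × 1.113 = 31.162887 ≈ 31.2.

31.2 KB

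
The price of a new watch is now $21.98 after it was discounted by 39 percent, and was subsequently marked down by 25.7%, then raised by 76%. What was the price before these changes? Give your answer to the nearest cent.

$27.55

The overall multiplier applied was 0.61 × 0.743 × 1.76 = 0.7976848.
So the original price was $21.98 ÷ 0.7976848 ≈ $27.55.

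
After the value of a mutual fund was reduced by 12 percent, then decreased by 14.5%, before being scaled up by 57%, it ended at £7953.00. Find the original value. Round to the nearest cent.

The overall multiplier applied was 0.88 × 0.855 × 1.57 = 1.181268.
So the original value was £7953.00 ÷ 1.181268 ≈ £6732.60.

£6732.60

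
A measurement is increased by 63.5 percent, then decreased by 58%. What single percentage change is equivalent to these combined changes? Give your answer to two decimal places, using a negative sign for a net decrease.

The combined multiplier is 1.635 × 0.42 = 0.6867.
That corresponds to a decrease of 31.33%.

-31.33%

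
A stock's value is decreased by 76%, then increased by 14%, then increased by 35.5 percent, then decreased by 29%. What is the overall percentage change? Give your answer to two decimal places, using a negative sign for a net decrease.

-73.68%

A 76% decrease multiplies by 0.24.
Then a 14% increase: 0.24 × 1.14 = 0.2736.
Then a 35.5% increase: 0.2736 × 1.355 = 0.370728.
Then a 29% decrease: 0.370728 × 0.71 = 0.26321688.
Overall factor 0.26321688, i.e. -73.68%.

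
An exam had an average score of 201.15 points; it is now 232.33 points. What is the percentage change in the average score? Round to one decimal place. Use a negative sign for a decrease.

15.5%

Change: 232.33 − 201.15 = 31.18.
Relative to the original: 31.18 ÷ 201.15 ≈ 15.5%.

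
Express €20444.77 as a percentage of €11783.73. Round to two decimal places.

173.50%

€20444.77 ÷ €11783.73 ≈ 173.50%.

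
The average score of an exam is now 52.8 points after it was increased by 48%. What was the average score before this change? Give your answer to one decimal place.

The overall multiplier applied was 1.48.
So the original average score was 52.8 ÷ 1.48 ≈ 35.7 points.

35.7 points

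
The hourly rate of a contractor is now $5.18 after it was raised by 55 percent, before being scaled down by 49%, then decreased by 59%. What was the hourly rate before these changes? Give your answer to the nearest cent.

The overall multiplier applied was 1.55 × 0.51 × 0.41 = 0.324105.
So the original hourly rate was $5.18 ÷ 0.324105 ≈ $15.98.

$15.98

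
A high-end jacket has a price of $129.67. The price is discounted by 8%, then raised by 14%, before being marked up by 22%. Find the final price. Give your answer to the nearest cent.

Apply the 8% decrease: $129.67 × 0.92 = $119.2964.
14% increase: $119.2964 × 1.14 = $135.997896.
22% increase: $135.997896 × 1.22 = $165.91743312 ≈ $165.92.

$165.92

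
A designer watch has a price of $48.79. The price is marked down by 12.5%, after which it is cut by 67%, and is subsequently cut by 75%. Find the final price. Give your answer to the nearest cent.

$3.52

Each change multiplies by a factor: 0.875 × 0.33 × 0.25 = 0.0721875.
$48.79 × 0.0721875 = $3.522028125 ≈ $3.52.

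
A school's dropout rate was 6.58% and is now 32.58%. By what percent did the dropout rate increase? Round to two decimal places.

395.14%

The change is 32.58 − 6.58 = 26.00 percentage points.
Relative to the original 6.58%, that is 26.00 ÷ 6.58 ≈ 395.14%.
So the dropout rate rose by 395.14%.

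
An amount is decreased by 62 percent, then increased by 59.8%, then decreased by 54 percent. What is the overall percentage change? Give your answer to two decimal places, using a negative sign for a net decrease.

The combined multiplier is 0.38 × 1.598 × 0.46 = 0.2793304.
That corresponds to a decrease of 72.07%.

-72.07%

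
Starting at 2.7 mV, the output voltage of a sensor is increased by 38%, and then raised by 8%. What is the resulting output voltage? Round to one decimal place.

Each change multiplies by a factor: 1.38 × 1.08 = 1.4904.
2.7 × 1.4904 = 4.02408 ≈ 4.0.

4.0 mV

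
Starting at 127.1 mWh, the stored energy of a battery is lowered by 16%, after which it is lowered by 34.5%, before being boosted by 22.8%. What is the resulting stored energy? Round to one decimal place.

85.9 mWh

After the 16% decrease: 127.1 × 0.84 = 106.764.
34.5% decrease: 106.764 × 0.655 = 69.93042.
Apply the 22.8% increase: 69.93042 × 1.228 = 85.87455576 ≈ 85.9.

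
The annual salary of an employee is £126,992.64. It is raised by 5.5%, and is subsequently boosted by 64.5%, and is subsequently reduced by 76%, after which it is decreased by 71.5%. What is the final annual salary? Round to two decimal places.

Each change multiplies by a factor: 1.055 × 1.645 × 0.24 × 0.285 = 0.11870649.
£126,992.64 × 0.11870649 = £15074.8505502336 ≈ £15,074.85.

£15,074.85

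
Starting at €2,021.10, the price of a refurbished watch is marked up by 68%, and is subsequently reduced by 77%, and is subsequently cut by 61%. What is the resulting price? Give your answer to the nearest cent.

€304.57

Each change multiplies by a factor: 1.68 × 0.23 × 0.39 = 0.150696.
€2,021.10 × 0.150696 = €304.5716856 ≈ €304.57.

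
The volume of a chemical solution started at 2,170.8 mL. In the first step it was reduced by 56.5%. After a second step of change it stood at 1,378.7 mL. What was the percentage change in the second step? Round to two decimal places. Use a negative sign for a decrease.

After the first step: 2,170.8 × 0.435 = 944.298.
Second-step multiplier: 1,378.7 ÷ 944.298 ≈ 1.460026.
That is a change of 46.00%.

46.00%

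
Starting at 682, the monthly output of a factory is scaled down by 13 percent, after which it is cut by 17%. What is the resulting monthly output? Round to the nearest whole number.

492

Each change multiplies by a factor: 0.87 × 0.83 = 0.7221.
682 × 0.7221 = 492.4722 ≈ 492.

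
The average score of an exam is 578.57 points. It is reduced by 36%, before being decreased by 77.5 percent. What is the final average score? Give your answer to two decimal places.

83.31 points

Each change multiplies by a factor: 0.64 × 0.225 = 0.144.
578.57 × 0.144 = 83.31408 ≈ 83.31.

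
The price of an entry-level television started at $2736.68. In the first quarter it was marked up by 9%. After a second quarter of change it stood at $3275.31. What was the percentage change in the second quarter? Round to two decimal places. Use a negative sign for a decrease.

After the first quarter: $2736.68 × 1.09 = $2982.9812.
Second-quarter multiplier: $3275.31 ÷ $2982.9812 ≈ 1.097999.
That is a change of 9.80%.

9.80%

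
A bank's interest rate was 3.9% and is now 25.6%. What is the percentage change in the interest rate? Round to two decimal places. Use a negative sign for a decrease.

556.41%

The change is 25.6 − 3.9 = 21.7 percentage points.
Relative to the original 3.9%, that is 21.7 ÷ 3.9 ≈ 556.41%.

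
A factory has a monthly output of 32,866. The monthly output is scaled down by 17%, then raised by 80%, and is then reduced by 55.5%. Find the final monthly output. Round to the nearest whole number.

21,850

Each change multiplies by a factor: 0.83 × 1.8 × 0.445 = 0.66483.
32,866 × 0.66483 = 21850.30278 ≈ 21,850.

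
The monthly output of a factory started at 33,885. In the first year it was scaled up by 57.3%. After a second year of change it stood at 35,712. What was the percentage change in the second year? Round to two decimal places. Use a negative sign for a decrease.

-33.00%

After the first year: 33,885 × 1.573 = 53301.105.
Second-year multiplier: 35,712 ÷ 53301.105 ≈ 0.670005.
That is a change of -33.00%.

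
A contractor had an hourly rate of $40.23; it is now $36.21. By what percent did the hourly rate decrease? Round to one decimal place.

Change: $36.21 − $40.23 = -$4.02.
Relative to the original: -$4.02 ÷ $40.23 ≈ -10.0%.
So the hourly rate decreased by 10.0%.

10.0%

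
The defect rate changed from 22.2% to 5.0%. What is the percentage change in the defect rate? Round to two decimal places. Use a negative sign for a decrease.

-77.48%

The change is 5.0 − 22.2 = -17.2 percentage points.
Relative to the original 22.2%, that is -17.2 ÷ 22.2 ≈ -77.48%.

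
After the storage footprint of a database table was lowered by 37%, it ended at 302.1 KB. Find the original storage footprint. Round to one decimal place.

The overall multiplier applied was 0.63.
So the original storage footprint was 302.1 ÷ 0.63 ≈ 479.5 KB.

479.5 KB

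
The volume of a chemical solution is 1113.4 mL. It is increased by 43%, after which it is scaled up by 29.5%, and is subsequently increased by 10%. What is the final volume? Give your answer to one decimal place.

Apply the 43% increase: 1113.4 × 1.43 = 1592.162.
29.5% increase: 1592.162 × 1.295 = 2061.84979.
After the 10% increase: 2061.84979 × 1.1 = 2268.034769 ≈ 2268.0.

2268.0 mL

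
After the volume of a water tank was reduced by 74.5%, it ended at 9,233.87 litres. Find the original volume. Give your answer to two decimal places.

36,211.25 litres

The overall multiplier applied was 0.255.
So the original volume was 9,233.87 ÷ 0.255 ≈ 36,211.25 litres.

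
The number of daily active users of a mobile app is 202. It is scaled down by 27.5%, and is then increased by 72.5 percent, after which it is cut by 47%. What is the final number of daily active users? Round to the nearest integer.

Each change multiplies by a factor: 0.725 × 1.725 × 0.53 = 0.66283125.
202 × 0.66283125 = 133.8919125 ≈ 134.

134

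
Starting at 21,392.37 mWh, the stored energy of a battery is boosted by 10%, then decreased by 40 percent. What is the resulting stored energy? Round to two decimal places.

14,118.96 mWh

After the 10% increase: 21,392.37 × 1.1 = 23531.607.
Apply the 40% decrease: 23531.607 × 0.6 = 14118.9642 ≈ 14,118.96.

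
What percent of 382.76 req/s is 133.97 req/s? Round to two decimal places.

133.97 req/s ÷ 382.76 req/s ≈ 35.00%.

35.00%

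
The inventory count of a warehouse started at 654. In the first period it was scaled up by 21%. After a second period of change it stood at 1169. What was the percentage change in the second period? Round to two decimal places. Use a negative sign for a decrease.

After the first period: 654 × 1.21 = 791.34.
Second-period multiplier: 1169 ÷ 791.34 ≈ 1.477241.
That is a change of 47.72%.

47.72%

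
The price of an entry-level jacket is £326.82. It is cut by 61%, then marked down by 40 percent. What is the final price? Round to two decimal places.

£76.48

Each change multiplies by a factor: 0.39 × 0.6 = 0.234.
£326.82 × 0.234 = £76.47588 ≈ £76.48.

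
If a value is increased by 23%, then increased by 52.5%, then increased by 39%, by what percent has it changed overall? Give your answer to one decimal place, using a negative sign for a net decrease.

160.7%

A 23% increase multiplies by 1.23.
Then a 52.5% increase: 1.23 × 1.525 = 1.87575.
Then a 39% increase: 1.87575 × 1.39 = 2.6072925.
Overall factor 2.6072925, i.e. 160.7%.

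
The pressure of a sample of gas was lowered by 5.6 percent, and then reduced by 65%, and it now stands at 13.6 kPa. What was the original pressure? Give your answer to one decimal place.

41.2 kPa

Undoing the 65% decrease: 13.6 ÷ 0.35 ≈ 38.857143.
Undoing the 5.6% decrease: 38.857143 ÷ 0.944 ≈ 41.2 kPa.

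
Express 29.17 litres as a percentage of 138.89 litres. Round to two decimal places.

21.00%

29.17 litres ÷ 138.89 litres ≈ 21.00%.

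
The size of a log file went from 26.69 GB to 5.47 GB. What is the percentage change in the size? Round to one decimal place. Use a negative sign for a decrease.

-79.5%

Change: 5.47 − 26.69 = -21.22.
Relative to the original: -21.22 ÷ 26.69 ≈ -79.5%.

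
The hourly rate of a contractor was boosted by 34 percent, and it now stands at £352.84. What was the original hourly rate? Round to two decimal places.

£263.31

The overall multiplier applied was 1.34.
So the original hourly rate was £352.84 ÷ 1.34 ≈ £263.31.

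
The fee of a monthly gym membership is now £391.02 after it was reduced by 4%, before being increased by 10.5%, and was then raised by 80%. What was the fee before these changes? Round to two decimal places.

Undoing the 80% increase: £391.02 ÷ 1.8 ≈ £217.233333.
Undoing the 10.5% increase: £217.233333 ÷ 1.105 ≈ £196.591252.
Undoing the 4% decrease: £196.591252 ÷ 0.96 ≈ £204.78.

£204.78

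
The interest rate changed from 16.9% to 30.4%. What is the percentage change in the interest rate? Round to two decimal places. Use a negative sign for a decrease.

79.88%

The change is 30.4 − 16.9 = 13.5 percentage points.
Relative to the original 16.9%, that is 13.5 ÷ 16.9 ≈ 79.88%.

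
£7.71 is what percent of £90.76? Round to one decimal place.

8.5%

£7.71 ÷ £90.76 ≈ 8.5%.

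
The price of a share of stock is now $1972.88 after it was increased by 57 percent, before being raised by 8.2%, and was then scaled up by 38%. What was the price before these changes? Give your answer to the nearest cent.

$841.58

The overall multiplier applied was 1.57 × 1.082 × 1.38 = 2.3442612.
So the original price was $1972.88 ÷ 2.3442612 ≈ $841.58.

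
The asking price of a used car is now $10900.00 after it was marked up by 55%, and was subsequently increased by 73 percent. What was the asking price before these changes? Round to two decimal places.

$4064.89

The overall multiplier applied was 1.55 × 1.73 = 2.6815.
So the original asking price was $10900.00 ÷ 2.6815 ≈ $4064.89.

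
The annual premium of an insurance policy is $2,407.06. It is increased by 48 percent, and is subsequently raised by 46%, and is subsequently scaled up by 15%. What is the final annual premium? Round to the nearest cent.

Each change multiplies by a factor: 1.48 × 1.46 × 1.15 = 2.48492.
$2,407.06 × 2.48492 = $5981.3515352 ≈ $5,981.35.

$5,981.35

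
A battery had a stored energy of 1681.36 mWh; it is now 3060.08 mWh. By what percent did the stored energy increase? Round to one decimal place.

82.0%

Change: 3060.08 − 1681.36 = 1378.72.
Relative to the original: 1378.72 ÷ 1681.36 ≈ 82.0%.
So the stored energy increased by 82.0%.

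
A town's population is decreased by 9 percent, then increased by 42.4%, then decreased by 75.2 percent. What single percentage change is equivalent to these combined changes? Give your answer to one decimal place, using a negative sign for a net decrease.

A 9% decrease multiplies by 0.91.
Then a 42.4% increase: 0.91 × 1.424 = 1.29584.
Then a 75.2% decrease: 1.29584 × 0.248 = 0.32136832.
Overall factor 0.32136832, i.e. -67.9%.

-67.9%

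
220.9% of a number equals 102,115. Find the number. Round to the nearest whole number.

102,115 ÷ 2.209 ≈ 46,227.

46,227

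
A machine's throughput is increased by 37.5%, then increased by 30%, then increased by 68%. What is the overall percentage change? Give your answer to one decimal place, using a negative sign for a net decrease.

A 37.5% increase multiplies by 1.375.
Then a 30% increase: 1.375 × 1.3 = 1.7875.
Then a 68% increase: 1.7875 × 1.68 = 3.003.
Overall factor 3.003, i.e. 200.3%.

200.3%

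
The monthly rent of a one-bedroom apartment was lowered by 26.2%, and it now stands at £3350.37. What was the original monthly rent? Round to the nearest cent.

The overall multiplier applied was 0.738.
So the original monthly rent was £3350.37 ÷ 0.738 ≈ £4539.80.

£4539.80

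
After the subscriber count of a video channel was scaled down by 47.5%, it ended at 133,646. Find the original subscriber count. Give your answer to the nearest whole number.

The overall multiplier applied was 0.525.
So the original subscriber count was 133,646 ÷ 0.525 ≈ 254,564.

254,564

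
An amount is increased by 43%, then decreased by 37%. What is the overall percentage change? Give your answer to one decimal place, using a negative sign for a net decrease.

-9.9%

The combined multiplier is 1.43 × 0.63 = 0.9009.
That corresponds to a decrease of 9.9%.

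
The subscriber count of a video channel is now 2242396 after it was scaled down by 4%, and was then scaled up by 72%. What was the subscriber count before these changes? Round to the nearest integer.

The overall multiplier applied was 0.96 × 1.72 = 1.6512.
So the original subscriber count was 2242396 ÷ 1.6512 ≈ 1358040.

1358040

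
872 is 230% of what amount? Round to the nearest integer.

379

872 ÷ 2.3 ≈ 379.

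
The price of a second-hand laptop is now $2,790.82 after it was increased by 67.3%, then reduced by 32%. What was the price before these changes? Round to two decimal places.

$2,453.17

Undoing the 32% decrease: $2,790.82 ÷ 0.68 ≈ $4104.147059.
Undoing the 67.3% increase: $4104.147059 ÷ 1.673 ≈ $2,453.17.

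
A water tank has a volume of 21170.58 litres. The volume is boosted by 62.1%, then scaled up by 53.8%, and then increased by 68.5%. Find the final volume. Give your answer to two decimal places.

88934.86 litres

Each change multiplies by a factor: 1.621 × 1.538 × 1.685 = 4.20087013.
21170.58 × 4.20087013 = 88934.8571567754 ≈ 88934.86.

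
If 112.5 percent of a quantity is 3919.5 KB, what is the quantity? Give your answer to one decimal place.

3919.5 KB ÷ 1.125 = 3484.0 KB.

3484.0 KB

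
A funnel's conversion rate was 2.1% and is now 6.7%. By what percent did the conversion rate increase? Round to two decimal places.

The change is 6.7 − 2.1 = 4.6 percentage points.
Relative to the original 2.1%, that is 4.6 ÷ 2.1 ≈ 219.05%.
So the conversion rate rose by 219.05%.

219.05%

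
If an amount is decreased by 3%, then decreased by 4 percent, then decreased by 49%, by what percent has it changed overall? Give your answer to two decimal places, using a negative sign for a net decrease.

The combined multiplier is 0.97 × 0.96 × 0.51 = 0.474912.
That corresponds to a decrease of 52.51%.

-52.51%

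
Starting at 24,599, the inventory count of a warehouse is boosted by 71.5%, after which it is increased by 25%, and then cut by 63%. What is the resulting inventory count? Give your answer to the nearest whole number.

19,512

Each change multiplies by a factor: 1.715 × 1.25 × 0.37 = 0.7931875.
24,599 × 0.7931875 = 19511.6193125 ≈ 19,512.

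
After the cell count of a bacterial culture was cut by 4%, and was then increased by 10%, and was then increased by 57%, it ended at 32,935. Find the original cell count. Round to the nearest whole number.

The overall multiplier applied was 0.96 × 1.1 × 1.57 = 1.65792.
So the original cell count was 32,935 ÷ 1.65792 ≈ 19,865.

19,865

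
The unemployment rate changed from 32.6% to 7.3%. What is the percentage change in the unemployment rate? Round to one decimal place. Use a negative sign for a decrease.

-77.6%

The change is 7.3 − 32.6 = -25.3 percentage points.
Relative to the original 32.6%, that is -25.3 ÷ 32.6 ≈ -77.6%.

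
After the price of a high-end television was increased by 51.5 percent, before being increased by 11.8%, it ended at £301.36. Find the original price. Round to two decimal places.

£177.92

The overall multiplier applied was 1.515 × 1.118 = 1.69377.
So the original price was £301.36 ÷ 1.69377 ≈ £177.92.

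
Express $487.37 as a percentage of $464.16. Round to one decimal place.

105.0%

$487.37 ÷ $464.16 ≈ 105.0%.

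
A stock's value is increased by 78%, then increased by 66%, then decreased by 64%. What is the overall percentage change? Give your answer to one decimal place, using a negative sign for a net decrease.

A 78% increase multiplies by 1.78.
Then a 66% increase: 1.78 × 1.66 = 2.9548.
Then a 64% decrease: 2.9548 × 0.36 = 1.063728.
Overall factor 1.063728, i.e. 6.4%.

6.4%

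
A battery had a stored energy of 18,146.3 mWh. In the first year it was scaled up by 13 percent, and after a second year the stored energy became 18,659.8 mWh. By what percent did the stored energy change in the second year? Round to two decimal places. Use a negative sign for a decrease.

After the first year: 18,146.3 × 1.13 = 20505.319.
Second-year multiplier: 18,659.8 ÷ 20505.319 ≈ 0.909998.
That is a change of -9.00%.

-9.00%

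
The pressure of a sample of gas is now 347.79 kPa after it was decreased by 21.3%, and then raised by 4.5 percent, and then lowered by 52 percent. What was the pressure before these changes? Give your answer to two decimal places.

881.02 kPa

Undoing the 52% decrease: 347.79 ÷ 0.48 = 724.5625.
Undoing the 4.5% increase: 724.5625 ÷ 1.045 ≈ 693.361244.
Undoing the 21.3% decrease: 693.361244 ÷ 0.787 ≈ 881.02 kPa.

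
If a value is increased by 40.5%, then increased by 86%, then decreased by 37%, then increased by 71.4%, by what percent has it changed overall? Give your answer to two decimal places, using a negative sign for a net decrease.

182.19%

The combined multiplier is 1.405 × 1.86 × 0.63 × 1.714 = 2.821893606.
That corresponds to an increase of 182.19%.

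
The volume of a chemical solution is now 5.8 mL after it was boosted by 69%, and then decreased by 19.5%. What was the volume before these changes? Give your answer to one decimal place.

Undoing the 19.5% decrease: 5.8 ÷ 0.805 ≈ 7.204969.
Undoing the 69% increase: 7.204969 ÷ 1.69 ≈ 4.3 mL.

4.3 mL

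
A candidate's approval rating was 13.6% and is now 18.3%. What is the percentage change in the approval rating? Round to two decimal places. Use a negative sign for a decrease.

The change is 18.3 − 13.6 = 4.7 percentage points.
Relative to the original 13.6%, that is 4.7 ÷ 13.6 ≈ 34.56%.

34.56%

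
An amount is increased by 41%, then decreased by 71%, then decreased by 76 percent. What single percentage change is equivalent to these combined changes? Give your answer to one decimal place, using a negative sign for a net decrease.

The combined multiplier is 1.41 × 0.29 × 0.24 = 0.098136.
That corresponds to a decrease of 90.2%.

-90.2%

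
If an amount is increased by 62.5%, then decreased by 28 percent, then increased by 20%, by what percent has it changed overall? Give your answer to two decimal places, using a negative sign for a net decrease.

40.40%

A 62.5% increase multiplies by 1.625.
Then a 28% decrease: 1.625 × 0.72 = 1.17.
Then a 20% increase: 1.17 × 1.2 = 1.404.
Overall factor 1.404, i.e. 40.40%.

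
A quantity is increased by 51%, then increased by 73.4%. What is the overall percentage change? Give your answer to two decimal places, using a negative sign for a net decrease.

The combined multiplier is 1.51 × 1.734 = 2.61834.
That corresponds to an increase of 161.83%.

161.83%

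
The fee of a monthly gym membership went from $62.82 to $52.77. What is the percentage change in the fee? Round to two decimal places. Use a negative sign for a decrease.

Change: $52.77 − $62.82 = -$10.05.
Relative to the original: -$10.05 ÷ $62.82 ≈ -16.00%.

-16.00%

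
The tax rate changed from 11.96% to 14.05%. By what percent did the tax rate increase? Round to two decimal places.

17.47%

The change is 14.05 − 11.96 = 2.09 percentage points.
Relative to the original 11.96%, that is 2.09 ÷ 11.96 ≈ 17.47%.
So the tax rate rose by 17.47%.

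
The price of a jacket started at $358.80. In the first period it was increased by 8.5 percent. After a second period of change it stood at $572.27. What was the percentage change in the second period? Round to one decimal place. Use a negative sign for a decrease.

After the first period: $358.80 × 1.085 = $389.298.
Second-period multiplier: $572.27 ÷ $389.298 ≈ 1.47.
That is a change of 47.0%.

47.0%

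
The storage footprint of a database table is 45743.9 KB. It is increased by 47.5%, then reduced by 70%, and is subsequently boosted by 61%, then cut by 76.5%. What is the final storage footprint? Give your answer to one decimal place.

47.5% increase: 45743.9 × 1.475 = 67472.2525.
Apply the 70% decrease: 67472.2525 × 0.3 = 20241.67575.
After the 61% increase: 20241.67575 × 1.61 = 32589.0979575.
76.5% decrease: 32589.0979575 × 0.235 = 7658.4380200125 ≈ 7658.4.

7658.4 KB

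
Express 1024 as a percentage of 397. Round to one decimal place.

257.9%

1024 ÷ 397 ≈ 257.9%.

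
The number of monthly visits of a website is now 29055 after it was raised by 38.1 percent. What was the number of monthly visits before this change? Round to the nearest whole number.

The overall multiplier applied was 1.381.
So the original number of monthly visits was 29055 ÷ 1.381 ≈ 21039.

21039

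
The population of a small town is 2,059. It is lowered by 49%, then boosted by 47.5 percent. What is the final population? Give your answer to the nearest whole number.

1,549

Each change multiplies by a factor: 0.51 × 1.475 = 0.75225.
2,059 × 0.75225 = 1548.88275 ≈ 1,549.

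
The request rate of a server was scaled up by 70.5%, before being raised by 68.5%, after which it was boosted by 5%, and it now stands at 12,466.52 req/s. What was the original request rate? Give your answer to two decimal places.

4,132.68 req/s

The overall multiplier applied was 1.705 × 1.685 × 1.05 = 3.01657125.
So the original request rate was 12,466.52 ÷ 3.01657125 ≈ 4,132.68 req/s.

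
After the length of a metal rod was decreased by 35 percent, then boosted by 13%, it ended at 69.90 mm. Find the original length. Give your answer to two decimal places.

95.17 mm

Undoing the 13% increase: 69.90 ÷ 1.13 ≈ 61.858407.
Undoing the 35% decrease: 61.858407 ÷ 0.65 ≈ 95.17 mm.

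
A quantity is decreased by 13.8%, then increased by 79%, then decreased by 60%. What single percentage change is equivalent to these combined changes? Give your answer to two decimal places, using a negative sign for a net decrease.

The combined multiplier is 0.862 × 1.79 × 0.4 = 0.617192.
That corresponds to a decrease of 38.28%.

-38.28%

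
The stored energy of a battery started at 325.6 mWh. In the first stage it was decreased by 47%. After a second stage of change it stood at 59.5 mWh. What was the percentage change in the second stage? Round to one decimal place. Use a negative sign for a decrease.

After the first stage: 325.6 × 0.53 = 172.568.
Second-stage multiplier: 59.5 ÷ 172.568 ≈ 0.34479.
That is a change of -65.5%.

-65.5%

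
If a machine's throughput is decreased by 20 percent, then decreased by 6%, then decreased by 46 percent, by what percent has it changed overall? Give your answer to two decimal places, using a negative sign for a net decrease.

-59.39%

A 20% decrease multiplies by 0.8.
Then a 6% decrease: 0.8 × 0.94 = 0.752.
Then a 46% decrease: 0.752 × 0.54 = 0.40608.
Overall factor 0.40608, i.e. -59.39%.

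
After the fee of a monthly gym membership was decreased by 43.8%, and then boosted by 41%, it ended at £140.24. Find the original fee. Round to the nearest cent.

£176.98

The overall multiplier applied was 0.562 × 1.41 = 0.79242.
So the original fee was £140.24 ÷ 0.79242 ≈ £176.98.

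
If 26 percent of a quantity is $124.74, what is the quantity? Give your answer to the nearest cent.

$479.77

$124.74 ÷ 0.26 ≈ $479.77.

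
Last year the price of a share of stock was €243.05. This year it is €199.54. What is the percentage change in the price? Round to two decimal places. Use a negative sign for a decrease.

Change: €199.54 − €243.05 = -€43.51.
Relative to the original: -€43.51 ÷ €243.05 ≈ -17.90%.

-17.90%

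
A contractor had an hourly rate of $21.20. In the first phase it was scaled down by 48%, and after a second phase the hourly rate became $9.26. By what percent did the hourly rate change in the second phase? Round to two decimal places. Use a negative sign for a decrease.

-16.00%

After the first phase: $21.20 × 0.52 = $11.024.
Second-phase multiplier: $9.26 ÷ $11.024 ≈ 0.839985.
That is a change of -16.00%.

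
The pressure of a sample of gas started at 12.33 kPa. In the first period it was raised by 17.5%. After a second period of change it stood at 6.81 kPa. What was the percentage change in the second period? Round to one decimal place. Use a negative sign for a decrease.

After the first period: 12.33 × 1.175 = 14.48775.
Second-period multiplier: 6.81 ÷ 14.48775 ≈ 0.47005.
That is a change of -53.0%.

-53.0%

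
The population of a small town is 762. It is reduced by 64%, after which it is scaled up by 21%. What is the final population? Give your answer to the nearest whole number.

332

Each change multiplies by a factor: 0.36 × 1.21 = 0.4356.
762 × 0.4356 = 331.9272 ≈ 332.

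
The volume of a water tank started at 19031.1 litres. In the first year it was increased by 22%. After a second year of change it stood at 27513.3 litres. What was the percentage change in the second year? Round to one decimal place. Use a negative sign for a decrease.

After the first year: 19031.1 × 1.22 = 23217.942.
Second-year multiplier: 27513.3 ÷ 23217.942 ≈ 1.185.
That is a change of 18.5%.

18.5%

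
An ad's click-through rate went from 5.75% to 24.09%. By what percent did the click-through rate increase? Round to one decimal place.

The change is 24.09 − 5.75 = 18.34 percentage points.
Relative to the original 5.75%, that is 18.34 ÷ 5.75 ≈ 319.0%.
So the click-through rate rose by 319.0%.

319.0%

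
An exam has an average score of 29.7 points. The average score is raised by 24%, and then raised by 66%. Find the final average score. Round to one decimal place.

Each change multiplies by a factor: 1.24 × 1.66 = 2.0584.
29.7 × 2.0584 = 61.13448 ≈ 61.1.

61.1 points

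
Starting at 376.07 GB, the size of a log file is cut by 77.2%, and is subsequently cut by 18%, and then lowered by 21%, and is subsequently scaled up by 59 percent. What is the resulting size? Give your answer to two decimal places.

88.32 GB

77.2% decrease: 376.07 × 0.228 = 85.74396.
Apply the 18% decrease: 85.74396 × 0.82 = 70.3100472.
After the 21% decrease: 70.3100472 × 0.79 = 55.544937288.
After the 59% increase: 55.544937288 × 1.59 = 88.31645028792 ≈ 88.32.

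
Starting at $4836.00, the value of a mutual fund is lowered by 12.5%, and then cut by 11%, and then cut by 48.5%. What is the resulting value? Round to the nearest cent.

Apply the 12.5% decrease: $4836.00 × 0.875 = $4231.5.
11% decrease: $4231.5 × 0.89 = $3766.035.
Apply the 48.5% decrease: $3766.035 × 0.515 = $1939.508025 ≈ $1939.51.

$1939.51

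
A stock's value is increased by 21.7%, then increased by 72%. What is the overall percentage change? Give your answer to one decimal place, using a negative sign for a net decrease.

109.3%

The combined multiplier is 1.217 × 1.72 = 2.09324.
That corresponds to an increase of 109.3%.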